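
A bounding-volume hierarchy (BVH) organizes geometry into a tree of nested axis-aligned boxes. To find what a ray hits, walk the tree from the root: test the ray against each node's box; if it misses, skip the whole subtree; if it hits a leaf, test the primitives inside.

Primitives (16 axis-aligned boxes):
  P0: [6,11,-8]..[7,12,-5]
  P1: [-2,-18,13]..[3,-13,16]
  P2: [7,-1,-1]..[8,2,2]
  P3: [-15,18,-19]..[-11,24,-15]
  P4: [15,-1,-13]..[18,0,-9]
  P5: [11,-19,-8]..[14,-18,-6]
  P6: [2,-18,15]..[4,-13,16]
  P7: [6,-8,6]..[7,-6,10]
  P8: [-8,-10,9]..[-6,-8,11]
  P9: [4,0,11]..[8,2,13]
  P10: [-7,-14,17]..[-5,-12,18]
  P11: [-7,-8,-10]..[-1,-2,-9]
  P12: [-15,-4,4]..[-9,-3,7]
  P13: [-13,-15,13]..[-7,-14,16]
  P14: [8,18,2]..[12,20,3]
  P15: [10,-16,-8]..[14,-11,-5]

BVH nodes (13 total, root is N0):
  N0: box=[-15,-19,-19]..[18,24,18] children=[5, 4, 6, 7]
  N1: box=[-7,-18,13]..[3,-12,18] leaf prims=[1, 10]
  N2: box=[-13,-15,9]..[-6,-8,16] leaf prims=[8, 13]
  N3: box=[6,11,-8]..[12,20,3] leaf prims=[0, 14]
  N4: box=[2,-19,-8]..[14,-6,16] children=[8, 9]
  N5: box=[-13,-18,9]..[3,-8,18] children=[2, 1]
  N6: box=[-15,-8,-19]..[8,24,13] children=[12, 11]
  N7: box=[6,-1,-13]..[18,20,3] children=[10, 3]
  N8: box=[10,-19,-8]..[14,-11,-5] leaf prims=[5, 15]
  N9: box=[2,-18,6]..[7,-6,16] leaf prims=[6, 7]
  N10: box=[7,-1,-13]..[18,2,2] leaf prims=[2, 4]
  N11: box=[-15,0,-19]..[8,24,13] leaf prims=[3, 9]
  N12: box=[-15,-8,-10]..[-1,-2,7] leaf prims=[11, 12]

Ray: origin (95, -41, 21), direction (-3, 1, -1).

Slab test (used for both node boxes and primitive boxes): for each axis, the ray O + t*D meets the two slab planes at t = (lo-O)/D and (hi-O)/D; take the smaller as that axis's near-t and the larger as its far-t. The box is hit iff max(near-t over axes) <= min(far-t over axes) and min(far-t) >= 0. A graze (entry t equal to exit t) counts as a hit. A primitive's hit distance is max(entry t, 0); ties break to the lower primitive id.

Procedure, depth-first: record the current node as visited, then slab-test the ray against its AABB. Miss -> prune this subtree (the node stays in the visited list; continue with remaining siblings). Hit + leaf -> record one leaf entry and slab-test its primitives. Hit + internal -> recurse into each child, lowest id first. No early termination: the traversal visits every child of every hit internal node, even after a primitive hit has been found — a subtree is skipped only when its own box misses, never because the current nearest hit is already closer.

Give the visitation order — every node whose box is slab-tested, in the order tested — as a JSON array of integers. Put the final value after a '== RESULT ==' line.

Traverse from the root:
N0 x:[77/3,110/3] y:[22,65] z:[3,40] -> hit [77/3,110/3], descend [4, 5, 6, 7]
  N4 x:[27,31] y:[22,35] z:[5,29] -> hit [27,29], descend [8, 9]
    N8 x:[27,85/3] y:[22,30] z:[26,29] -> hit [27,85/3] leaf, test {P5(miss), P15@t=27}
    N9 x:[88/3,31] y:[23,35] z:[5,15] -> miss, prune
  N5 x:[92/3,36] y:[23,33] z:[3,12] -> miss, prune
  N6 x:[29,110/3] y:[33,65] z:[8,40] -> hit [33,110/3], descend [11, 12]
    N11 x:[29,110/3] y:[41,65] z:[8,40] -> miss, prune
    N12 x:[32,110/3] y:[33,39] z:[14,31] -> miss, prune
  N7 x:[77/3,89/3] y:[40,61] z:[18,34] -> miss, prune

Summary -> nodes [0, 4, 8, 9, 5, 6, 11, 12, 7]; box-tests=9; leaf-entries=1; first=P15

== RESULT ==
[0, 4, 8, 9, 5, 6, 11, 12, 7]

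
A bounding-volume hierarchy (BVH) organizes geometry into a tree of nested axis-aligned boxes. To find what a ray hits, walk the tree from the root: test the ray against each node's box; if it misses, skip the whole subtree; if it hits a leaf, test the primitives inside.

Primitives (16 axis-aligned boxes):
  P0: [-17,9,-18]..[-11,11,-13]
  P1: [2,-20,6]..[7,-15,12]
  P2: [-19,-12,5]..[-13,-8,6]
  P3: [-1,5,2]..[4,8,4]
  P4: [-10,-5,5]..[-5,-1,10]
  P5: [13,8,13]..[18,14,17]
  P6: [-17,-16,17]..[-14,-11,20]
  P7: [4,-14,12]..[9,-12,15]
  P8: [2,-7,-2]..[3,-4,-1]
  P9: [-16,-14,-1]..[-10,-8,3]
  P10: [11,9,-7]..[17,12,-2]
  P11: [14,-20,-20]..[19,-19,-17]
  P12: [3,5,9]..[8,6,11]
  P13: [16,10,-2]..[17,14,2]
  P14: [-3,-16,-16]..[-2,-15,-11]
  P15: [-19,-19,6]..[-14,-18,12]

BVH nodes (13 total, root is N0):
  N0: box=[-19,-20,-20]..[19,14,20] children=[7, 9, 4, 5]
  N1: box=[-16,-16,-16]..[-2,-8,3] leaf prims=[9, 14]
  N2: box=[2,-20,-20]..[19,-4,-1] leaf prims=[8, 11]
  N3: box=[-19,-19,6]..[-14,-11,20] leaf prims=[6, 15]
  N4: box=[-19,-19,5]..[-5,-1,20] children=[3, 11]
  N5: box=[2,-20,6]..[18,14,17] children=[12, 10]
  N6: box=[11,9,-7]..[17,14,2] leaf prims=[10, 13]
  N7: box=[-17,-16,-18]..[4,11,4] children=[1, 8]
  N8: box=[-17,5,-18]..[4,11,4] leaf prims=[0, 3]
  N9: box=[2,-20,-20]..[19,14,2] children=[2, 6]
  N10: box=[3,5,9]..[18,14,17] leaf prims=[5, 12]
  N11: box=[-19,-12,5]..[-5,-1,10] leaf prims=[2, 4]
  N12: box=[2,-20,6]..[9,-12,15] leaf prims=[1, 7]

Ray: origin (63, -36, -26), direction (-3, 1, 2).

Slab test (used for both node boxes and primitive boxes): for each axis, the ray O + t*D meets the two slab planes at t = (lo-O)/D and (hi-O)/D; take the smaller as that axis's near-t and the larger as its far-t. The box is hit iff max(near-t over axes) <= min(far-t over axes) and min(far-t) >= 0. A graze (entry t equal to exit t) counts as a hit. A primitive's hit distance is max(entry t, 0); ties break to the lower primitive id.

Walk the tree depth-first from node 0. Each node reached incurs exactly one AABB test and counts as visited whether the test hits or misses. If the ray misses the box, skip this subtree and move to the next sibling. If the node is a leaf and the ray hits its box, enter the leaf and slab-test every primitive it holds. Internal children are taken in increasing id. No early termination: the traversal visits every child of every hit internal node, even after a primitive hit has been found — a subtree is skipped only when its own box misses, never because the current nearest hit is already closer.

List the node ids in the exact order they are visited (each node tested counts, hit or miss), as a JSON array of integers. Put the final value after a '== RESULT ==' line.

Trace the traversal:
N0 x:[44/3,82/3] y:[16,50] z:[3,23] -> hit [16,23], descend [4, 5, 7, 9]
  N4 x:[68/3,82/3] y:[17,35] z:[31/2,23] -> hit [68/3,23], descend [3, 11]
    N3 x:[77/3,82/3] y:[17,25] z:[16,23] -> miss, prune
    N11 x:[68/3,82/3] y:[24,35] z:[31/2,18] -> miss, prune
  N5 x:[15,61/3] y:[16,50] z:[16,43/2] -> hit [16,61/3], descend [10, 12]
    N10 x:[15,20] y:[41,50] z:[35/2,43/2] -> miss, prune
    N12 x:[18,61/3] y:[16,24] z:[16,41/2] -> hit [18,61/3] leaf, test {P1@t=56/3, P7(miss)}
  N7 x:[59/3,80/3] y:[20,47] z:[4,15] -> miss, prune
  N9 x:[44/3,61/3] y:[16,50] z:[3,14] -> miss, prune

Summary -> nodes [0, 4, 3, 11, 5, 10, 12, 7, 9]; box-tests=9; leaf-entries=1; first=P1

== RESULT ==
[0, 4, 3, 11, 5, 10, 12, 7, 9]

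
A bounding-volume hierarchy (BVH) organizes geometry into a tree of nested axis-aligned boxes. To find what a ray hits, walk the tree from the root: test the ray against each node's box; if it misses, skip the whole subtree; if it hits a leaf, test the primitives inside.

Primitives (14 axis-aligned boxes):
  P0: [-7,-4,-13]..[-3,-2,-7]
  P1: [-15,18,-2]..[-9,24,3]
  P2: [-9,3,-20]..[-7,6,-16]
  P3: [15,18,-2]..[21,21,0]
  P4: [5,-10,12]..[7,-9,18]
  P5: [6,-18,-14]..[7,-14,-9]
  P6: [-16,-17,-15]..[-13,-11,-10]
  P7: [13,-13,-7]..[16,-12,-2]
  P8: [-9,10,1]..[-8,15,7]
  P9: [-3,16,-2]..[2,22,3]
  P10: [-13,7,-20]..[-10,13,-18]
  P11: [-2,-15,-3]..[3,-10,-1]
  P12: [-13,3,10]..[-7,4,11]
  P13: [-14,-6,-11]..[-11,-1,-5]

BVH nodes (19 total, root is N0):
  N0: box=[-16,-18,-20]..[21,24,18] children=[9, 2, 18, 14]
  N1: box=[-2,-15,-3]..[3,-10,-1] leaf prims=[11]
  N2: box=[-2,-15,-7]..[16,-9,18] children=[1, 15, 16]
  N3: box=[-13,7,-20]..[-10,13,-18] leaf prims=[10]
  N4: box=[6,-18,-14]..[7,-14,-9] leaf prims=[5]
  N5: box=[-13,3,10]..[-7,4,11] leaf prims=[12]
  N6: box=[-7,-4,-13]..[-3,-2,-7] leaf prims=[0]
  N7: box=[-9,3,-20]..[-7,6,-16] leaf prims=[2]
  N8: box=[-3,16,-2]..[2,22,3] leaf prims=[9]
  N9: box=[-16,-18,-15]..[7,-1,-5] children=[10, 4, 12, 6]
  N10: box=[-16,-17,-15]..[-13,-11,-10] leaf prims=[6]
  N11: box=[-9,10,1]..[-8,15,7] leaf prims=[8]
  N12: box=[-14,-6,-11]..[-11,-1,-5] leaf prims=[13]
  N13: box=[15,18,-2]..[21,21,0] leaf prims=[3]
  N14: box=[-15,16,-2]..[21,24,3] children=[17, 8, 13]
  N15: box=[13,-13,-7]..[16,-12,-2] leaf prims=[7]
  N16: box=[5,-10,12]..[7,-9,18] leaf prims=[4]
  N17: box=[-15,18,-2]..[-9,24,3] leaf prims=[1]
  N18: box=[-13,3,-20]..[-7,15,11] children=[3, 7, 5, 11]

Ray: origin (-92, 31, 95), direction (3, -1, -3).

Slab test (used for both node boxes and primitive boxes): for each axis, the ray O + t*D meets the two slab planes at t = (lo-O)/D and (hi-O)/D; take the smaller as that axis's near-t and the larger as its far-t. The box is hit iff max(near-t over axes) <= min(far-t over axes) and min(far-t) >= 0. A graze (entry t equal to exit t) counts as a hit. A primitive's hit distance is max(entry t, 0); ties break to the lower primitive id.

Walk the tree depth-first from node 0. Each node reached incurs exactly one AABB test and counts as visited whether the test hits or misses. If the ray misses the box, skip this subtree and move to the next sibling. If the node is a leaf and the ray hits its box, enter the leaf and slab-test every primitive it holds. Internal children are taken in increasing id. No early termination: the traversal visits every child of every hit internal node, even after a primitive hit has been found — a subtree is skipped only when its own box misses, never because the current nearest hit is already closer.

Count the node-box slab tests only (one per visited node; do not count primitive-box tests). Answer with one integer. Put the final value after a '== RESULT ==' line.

Trace the traversal:
N0 x:[76/3,113/3] y:[7,49] z:[77/3,115/3] -> hit [77/3,113/3], descend [2, 9, 14, 18]
  N2 x:[30,36] y:[40,46] z:[77/3,34] -> miss, prune
  N9 x:[76/3,33] y:[32,49] z:[100/3,110/3] -> miss, prune
  N14 x:[77/3,113/3] y:[7,15] z:[92/3,97/3] -> miss, prune
  N18 x:[79/3,85/3] y:[16,28] z:[28,115/3] -> hit [28,28], descend [3, 5, 7, 11]
    N3 x:[79/3,82/3] y:[18,24] z:[113/3,115/3] -> miss, prune
    N5 x:[79/3,85/3] y:[27,28] z:[28,85/3] -> hit [28,28] leaf, test {P12@t=28}
    N7 x:[83/3,85/3] y:[25,28] z:[37,115/3] -> miss, prune
    N11 x:[83/3,28] y:[16,21] z:[88/3,94/3] -> miss, prune

Summary -> nodes [0, 2, 9, 14, 18, 3, 5, 7, 11]; box-tests=9; leaf-entries=1; first=P12

== RESULT ==
9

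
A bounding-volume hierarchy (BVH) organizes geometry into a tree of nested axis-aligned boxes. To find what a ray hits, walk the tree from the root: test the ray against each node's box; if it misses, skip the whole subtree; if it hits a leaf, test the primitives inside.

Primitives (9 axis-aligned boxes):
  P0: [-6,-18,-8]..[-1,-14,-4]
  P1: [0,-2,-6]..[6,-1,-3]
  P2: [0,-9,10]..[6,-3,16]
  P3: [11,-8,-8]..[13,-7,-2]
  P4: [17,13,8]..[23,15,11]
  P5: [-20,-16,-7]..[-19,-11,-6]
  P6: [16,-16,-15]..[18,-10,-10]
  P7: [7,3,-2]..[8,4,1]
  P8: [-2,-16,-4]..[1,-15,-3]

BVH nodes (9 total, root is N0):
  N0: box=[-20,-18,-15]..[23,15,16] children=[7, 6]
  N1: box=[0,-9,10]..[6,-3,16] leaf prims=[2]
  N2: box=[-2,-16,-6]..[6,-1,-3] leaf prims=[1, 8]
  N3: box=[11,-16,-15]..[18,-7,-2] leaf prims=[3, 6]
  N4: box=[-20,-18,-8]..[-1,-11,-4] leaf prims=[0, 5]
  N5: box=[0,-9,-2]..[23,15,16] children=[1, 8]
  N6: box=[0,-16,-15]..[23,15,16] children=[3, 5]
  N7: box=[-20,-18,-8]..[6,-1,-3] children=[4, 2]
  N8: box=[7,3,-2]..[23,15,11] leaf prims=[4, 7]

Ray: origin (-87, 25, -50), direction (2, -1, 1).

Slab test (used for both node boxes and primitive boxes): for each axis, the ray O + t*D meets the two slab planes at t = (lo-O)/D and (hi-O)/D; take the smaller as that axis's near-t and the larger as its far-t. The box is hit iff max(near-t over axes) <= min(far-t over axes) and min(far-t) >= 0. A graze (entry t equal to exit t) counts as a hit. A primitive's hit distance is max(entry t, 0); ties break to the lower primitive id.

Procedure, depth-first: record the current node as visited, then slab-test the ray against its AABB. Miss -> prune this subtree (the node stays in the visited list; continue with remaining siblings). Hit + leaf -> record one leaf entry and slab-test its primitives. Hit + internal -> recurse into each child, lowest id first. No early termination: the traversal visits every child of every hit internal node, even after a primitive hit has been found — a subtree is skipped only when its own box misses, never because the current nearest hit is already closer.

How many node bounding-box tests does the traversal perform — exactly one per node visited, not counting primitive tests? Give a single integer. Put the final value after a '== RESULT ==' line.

Traverse from the root:
N0 x:[67/2,55] y:[10,43] z:[35,66] -> hit [35,43], descend [6, 7]
  N6 x:[87/2,55] y:[10,41] z:[35,66] -> miss, prune
  N7 x:[67/2,93/2] y:[26,43] z:[42,47] -> hit [42,43], descend [2, 4]
    N2 x:[85/2,93/2] y:[26,41] z:[44,47] -> miss, prune
    N4 x:[67/2,43] y:[36,43] z:[42,46] -> hit [42,43] leaf, test {P0@t=42, P5(miss)}

Visited [0, 6, 7, 2, 4]. Tests: 5 box, 1 leaf. Nearest: P0.

== RESULT ==
5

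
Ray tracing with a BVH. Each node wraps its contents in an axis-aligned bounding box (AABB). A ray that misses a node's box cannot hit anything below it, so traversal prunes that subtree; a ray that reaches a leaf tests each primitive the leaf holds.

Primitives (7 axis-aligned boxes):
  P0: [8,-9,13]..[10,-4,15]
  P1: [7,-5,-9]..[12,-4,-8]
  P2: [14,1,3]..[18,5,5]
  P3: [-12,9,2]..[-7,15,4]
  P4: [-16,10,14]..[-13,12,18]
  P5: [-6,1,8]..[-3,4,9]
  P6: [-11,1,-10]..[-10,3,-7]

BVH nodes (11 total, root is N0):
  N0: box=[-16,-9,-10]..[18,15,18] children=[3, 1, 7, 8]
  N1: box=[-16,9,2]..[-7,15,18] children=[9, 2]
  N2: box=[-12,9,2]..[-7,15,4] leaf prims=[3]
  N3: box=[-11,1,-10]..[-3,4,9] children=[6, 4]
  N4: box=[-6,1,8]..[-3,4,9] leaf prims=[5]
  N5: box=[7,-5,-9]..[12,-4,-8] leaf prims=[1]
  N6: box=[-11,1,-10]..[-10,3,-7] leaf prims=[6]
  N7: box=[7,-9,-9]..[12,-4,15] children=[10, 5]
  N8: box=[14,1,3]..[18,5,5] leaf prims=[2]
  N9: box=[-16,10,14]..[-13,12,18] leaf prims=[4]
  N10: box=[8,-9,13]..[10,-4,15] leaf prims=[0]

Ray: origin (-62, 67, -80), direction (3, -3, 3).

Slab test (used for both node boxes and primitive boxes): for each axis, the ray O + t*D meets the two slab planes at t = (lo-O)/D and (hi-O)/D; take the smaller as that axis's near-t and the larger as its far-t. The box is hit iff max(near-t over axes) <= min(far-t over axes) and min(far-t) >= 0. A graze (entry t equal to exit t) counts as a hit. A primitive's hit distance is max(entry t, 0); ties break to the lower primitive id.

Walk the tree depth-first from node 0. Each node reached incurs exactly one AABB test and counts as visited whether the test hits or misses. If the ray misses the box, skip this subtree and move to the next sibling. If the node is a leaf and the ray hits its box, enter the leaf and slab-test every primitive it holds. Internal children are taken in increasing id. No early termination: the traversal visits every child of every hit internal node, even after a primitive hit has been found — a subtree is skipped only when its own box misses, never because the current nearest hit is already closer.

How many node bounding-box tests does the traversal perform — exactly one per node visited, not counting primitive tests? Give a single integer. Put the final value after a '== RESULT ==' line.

Walk:
N0 x:[46/3,80/3] y:[52/3,76/3] z:[70/3,98/3] -> hit [70/3,76/3], descend [1, 3, 7, 8]
  N1 x:[46/3,55/3] y:[52/3,58/3] z:[82/3,98/3] -> miss, prune
  N3 x:[17,59/3] y:[21,22] z:[70/3,89/3] -> miss, prune
  N7 x:[23,74/3] y:[71/3,76/3] z:[71/3,95/3] -> hit [71/3,74/3], descend [5, 10]
    N5 x:[23,74/3] y:[71/3,24] z:[71/3,24] -> hit [71/3,24] leaf, test {P1@t=71/3}
    N10 x:[70/3,24] y:[71/3,76/3] z:[31,95/3] -> miss, prune
  N8 x:[76/3,80/3] y:[62/3,22] z:[83/3,85/3] -> miss, prune

order=[0, 1, 3, 7, 5, 10, 8]  |boxes|=7  |leaves|=1  hit=P1

== RESULT ==
7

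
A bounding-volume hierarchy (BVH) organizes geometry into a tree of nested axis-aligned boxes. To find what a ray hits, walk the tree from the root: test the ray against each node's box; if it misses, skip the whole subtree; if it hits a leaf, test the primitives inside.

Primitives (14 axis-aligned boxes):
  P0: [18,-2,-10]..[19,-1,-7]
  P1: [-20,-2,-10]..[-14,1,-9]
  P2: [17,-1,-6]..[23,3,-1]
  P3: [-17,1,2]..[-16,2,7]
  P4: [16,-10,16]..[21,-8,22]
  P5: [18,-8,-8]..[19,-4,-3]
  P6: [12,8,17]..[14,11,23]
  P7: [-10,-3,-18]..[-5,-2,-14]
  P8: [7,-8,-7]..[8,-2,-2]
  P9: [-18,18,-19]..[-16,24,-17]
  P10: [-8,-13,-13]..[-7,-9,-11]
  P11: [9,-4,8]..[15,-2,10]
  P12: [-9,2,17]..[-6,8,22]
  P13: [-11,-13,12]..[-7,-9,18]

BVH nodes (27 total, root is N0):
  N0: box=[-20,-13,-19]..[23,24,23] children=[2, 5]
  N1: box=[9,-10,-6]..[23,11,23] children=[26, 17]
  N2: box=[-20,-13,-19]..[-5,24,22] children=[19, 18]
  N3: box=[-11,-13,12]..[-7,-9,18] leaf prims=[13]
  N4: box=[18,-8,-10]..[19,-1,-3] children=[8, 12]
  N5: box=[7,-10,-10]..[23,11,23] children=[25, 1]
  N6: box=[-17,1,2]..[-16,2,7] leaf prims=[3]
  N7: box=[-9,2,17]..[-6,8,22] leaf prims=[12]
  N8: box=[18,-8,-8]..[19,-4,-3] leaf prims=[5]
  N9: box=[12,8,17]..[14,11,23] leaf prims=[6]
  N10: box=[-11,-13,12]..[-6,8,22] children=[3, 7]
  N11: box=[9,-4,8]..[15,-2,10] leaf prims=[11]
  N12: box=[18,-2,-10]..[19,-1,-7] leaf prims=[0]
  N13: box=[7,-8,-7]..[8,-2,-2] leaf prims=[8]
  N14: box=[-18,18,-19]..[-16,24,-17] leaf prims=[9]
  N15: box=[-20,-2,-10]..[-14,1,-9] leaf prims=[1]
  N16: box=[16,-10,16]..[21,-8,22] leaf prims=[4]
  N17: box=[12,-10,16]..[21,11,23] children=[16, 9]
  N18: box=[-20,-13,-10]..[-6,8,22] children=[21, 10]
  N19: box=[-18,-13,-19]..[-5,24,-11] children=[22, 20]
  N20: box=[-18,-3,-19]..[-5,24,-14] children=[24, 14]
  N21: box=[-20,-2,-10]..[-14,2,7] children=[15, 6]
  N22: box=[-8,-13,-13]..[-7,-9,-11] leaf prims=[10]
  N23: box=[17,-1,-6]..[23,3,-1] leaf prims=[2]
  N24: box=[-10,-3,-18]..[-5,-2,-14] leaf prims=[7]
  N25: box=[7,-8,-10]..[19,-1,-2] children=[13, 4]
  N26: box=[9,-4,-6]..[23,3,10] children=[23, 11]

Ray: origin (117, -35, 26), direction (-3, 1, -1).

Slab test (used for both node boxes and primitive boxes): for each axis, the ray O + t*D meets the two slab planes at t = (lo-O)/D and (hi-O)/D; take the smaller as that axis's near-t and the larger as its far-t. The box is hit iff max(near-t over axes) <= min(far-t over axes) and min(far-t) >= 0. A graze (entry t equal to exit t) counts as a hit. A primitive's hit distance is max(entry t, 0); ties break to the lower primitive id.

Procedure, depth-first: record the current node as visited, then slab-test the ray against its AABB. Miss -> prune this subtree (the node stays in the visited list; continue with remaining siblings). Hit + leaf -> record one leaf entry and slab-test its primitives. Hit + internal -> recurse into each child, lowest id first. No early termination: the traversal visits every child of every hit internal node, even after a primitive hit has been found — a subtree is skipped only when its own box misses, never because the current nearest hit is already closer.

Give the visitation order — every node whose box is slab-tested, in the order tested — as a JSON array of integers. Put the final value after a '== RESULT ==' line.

Walk:
N0 x:[94/3,137/3] y:[22,59] z:[3,45] -> hit [94/3,45], descend [2, 5]
  N2 x:[122/3,137/3] y:[22,59] z:[4,45] -> hit [122/3,45], descend [18, 19]
    N18 x:[41,137/3] y:[22,43] z:[4,36] -> miss, prune
    N19 x:[122/3,45] y:[22,59] z:[37,45] -> hit [122/3,45], descend [20, 22]
      N20 x:[122/3,45] y:[32,59] z:[40,45] -> hit [122/3,45], descend [14, 24]
        N14 x:[133/3,45] y:[53,59] z:[43,45] -> miss, prune
        N24 x:[122/3,127/3] y:[32,33] z:[40,44] -> miss, prune
      N22 x:[124/3,125/3] y:[22,26] z:[37,39] -> miss, prune
  N5 x:[94/3,110/3] y:[25,46] z:[3,36] -> hit [94/3,36], descend [1, 25]
    N1 x:[94/3,36] y:[25,46] z:[3,32] -> hit [94/3,32], descend [17, 26]
      N17 x:[32,35] y:[25,46] z:[3,10] -> miss, prune
      N26 x:[94/3,36] y:[31,38] z:[16,32] -> hit [94/3,32], descend [11, 23]
        N11 x:[34,36] y:[31,33] z:[16,18] -> miss, prune
        N23 x:[94/3,100/3] y:[34,38] z:[27,32] -> miss, prune
    N25 x:[98/3,110/3] y:[27,34] z:[28,36] -> hit [98/3,34], descend [4, 13]
      N4 x:[98/3,33] y:[27,34] z:[29,36] -> hit [98/3,33], descend [8, 12]
        N8 x:[98/3,33] y:[27,31] z:[29,34] -> miss, prune
        N12 x:[98/3,33] y:[33,34] z:[33,36] -> hit [33,33] leaf, test {P0@t=33}
      N13 x:[109/3,110/3] y:[27,33] z:[28,33] -> miss, prune

Visited [0, 2, 18, 19, 20, 14, 24, 22, 5, 1, 17, 26, 11, 23, 25, 4, 8, 12, 13]. Tests: 19 box, 1 leaf. Nearest: P0.

== RESULT ==
[0, 2, 18, 19, 20, 14, 24, 22, 5, 1, 17, 26, 11, 23, 25, 4, 8, 12, 13]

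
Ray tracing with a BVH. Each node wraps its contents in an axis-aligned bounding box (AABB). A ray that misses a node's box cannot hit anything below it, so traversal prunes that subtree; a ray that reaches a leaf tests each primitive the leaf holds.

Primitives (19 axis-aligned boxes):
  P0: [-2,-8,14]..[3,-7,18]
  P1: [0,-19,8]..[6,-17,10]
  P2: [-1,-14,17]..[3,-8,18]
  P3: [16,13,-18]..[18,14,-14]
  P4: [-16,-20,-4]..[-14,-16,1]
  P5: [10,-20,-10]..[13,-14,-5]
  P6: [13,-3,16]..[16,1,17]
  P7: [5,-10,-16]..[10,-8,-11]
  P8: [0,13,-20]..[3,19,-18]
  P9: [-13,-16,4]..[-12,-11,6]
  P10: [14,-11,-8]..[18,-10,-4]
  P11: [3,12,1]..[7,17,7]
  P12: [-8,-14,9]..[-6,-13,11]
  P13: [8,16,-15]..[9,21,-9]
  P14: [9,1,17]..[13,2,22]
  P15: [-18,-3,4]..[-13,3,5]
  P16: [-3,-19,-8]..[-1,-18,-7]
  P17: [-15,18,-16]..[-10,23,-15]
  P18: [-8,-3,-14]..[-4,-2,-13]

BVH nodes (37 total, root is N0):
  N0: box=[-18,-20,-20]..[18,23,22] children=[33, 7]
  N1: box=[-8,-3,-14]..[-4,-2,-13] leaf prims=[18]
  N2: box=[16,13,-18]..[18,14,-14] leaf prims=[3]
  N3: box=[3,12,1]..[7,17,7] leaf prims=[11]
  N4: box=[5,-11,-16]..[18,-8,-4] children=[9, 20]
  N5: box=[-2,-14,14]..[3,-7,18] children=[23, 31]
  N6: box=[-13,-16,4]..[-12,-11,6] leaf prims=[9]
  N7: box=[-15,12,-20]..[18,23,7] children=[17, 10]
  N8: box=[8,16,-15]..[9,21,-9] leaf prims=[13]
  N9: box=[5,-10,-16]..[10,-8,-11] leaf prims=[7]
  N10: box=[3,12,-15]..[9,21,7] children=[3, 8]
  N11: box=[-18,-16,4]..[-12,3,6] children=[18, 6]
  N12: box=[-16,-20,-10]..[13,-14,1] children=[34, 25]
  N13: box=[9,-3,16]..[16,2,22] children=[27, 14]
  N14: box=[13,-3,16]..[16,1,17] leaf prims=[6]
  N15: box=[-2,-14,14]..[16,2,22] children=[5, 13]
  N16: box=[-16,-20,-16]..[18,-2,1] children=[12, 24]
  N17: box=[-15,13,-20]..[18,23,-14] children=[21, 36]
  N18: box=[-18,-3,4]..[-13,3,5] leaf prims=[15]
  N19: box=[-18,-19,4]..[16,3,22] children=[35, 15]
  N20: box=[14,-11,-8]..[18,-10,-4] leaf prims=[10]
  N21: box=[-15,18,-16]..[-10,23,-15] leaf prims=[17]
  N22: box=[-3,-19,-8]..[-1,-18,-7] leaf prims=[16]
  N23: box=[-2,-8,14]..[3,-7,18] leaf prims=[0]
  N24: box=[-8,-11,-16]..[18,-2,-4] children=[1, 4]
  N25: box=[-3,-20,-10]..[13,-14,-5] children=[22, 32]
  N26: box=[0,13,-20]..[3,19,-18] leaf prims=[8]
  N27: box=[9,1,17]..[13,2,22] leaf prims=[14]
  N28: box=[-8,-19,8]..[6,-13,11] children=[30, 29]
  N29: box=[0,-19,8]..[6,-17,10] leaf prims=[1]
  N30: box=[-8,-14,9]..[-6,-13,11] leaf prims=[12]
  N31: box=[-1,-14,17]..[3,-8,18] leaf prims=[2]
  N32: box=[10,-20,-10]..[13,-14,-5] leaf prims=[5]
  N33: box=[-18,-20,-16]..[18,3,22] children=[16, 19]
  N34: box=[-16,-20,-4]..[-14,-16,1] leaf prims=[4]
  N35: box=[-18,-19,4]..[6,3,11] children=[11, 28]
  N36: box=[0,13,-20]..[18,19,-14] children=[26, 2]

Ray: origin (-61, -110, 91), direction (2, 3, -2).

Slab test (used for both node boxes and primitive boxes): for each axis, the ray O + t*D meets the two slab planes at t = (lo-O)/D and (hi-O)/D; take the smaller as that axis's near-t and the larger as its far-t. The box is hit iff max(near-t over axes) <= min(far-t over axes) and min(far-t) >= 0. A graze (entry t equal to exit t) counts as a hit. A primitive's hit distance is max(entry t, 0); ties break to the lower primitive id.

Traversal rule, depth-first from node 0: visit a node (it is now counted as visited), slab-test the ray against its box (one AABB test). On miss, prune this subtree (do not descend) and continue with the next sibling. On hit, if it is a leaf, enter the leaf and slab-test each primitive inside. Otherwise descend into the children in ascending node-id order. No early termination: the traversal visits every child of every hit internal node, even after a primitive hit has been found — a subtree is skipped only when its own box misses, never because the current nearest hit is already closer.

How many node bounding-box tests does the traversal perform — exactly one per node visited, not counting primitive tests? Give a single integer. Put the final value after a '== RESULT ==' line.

Traverse from the root:
N0 x:[43/2,79/2] y:[30,133/3] z:[69/2,111/2] -> hit [69/2,79/2], descend [7, 33]
  N7 x:[23,79/2] y:[122/3,133/3] z:[42,111/2] -> miss, prune
  N33 x:[43/2,79/2] y:[30,113/3] z:[69/2,107/2] -> hit [69/2,113/3], descend [16, 19]
    N16 x:[45/2,79/2] y:[30,36] z:[45,107/2] -> miss, prune
    N19 x:[43/2,77/2] y:[91/3,113/3] z:[69/2,87/2] -> hit [69/2,113/3], descend [15, 35]
      N15 x:[59/2,77/2] y:[32,112/3] z:[69/2,77/2] -> hit [69/2,112/3], descend [5, 13]
        N5 x:[59/2,32] y:[32,103/3] z:[73/2,77/2] -> miss, prune
        N13 x:[35,77/2] y:[107/3,112/3] z:[69/2,75/2] -> hit [107/3,112/3], descend [14, 27]
          N14 x:[37,77/2] y:[107/3,37] z:[37,75/2] -> hit [37,37] leaf, test {P6@t=37}
          N27 x:[35,37] y:[37,112/3] z:[69/2,37] -> hit [37,37] leaf, test {P14@t=37}
      N35 x:[43/2,67/2] y:[91/3,113/3] z:[40,87/2] -> miss, prune

11 AABB tests over nodes [0, 7, 33, 16, 19, 15, 5, 13, 14, 27, 35]; 2 leaves entered; closest P6.

== RESULT ==
11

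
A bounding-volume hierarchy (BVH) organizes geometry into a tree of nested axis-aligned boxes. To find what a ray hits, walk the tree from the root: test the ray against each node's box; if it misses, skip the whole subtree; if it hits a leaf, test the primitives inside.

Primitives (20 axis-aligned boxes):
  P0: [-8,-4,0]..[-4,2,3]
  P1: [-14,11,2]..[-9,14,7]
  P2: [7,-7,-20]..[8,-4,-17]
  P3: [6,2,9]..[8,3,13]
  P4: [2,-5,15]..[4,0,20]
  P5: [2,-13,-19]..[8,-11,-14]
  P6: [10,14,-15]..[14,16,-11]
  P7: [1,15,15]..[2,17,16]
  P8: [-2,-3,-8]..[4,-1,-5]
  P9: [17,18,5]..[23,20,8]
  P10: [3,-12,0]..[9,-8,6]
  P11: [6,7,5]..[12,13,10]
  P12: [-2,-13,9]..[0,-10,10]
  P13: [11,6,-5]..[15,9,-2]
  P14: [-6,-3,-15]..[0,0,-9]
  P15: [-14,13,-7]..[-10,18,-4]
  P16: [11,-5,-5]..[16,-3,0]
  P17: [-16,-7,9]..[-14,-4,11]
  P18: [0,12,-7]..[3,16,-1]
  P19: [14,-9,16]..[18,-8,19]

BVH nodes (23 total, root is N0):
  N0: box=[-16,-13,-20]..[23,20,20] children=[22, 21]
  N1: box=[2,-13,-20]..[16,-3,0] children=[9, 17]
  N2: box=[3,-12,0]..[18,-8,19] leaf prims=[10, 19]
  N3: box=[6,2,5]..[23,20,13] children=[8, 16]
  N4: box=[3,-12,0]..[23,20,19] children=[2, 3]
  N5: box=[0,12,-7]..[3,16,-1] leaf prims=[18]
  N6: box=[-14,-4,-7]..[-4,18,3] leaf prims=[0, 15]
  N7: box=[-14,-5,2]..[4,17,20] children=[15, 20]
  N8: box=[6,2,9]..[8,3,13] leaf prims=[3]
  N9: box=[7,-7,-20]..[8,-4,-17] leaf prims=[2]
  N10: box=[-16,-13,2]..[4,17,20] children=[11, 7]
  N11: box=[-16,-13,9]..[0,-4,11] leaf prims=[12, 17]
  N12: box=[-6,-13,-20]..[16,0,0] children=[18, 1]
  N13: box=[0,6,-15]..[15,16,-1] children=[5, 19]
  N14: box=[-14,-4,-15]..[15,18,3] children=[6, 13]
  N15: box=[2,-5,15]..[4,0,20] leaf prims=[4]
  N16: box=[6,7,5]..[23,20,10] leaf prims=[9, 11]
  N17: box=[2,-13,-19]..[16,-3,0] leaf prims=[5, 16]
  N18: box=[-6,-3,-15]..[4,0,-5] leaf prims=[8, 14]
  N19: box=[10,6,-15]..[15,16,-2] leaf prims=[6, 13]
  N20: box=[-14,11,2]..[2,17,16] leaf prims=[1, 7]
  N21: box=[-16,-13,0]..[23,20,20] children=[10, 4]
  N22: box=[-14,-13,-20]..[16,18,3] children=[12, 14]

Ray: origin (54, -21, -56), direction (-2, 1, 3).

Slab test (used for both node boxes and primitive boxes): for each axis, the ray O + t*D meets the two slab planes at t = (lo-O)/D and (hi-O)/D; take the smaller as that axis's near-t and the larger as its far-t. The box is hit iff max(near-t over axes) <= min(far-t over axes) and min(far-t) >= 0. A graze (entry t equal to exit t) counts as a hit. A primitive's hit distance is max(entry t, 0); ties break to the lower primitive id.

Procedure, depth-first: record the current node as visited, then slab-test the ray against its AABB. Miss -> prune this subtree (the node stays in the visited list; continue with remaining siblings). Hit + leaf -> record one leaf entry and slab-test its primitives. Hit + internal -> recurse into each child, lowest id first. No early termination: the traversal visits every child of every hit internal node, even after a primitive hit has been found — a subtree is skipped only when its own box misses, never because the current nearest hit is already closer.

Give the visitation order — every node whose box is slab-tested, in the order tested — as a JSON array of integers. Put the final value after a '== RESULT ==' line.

Traverse from the root:
N0 x:[31/2,35] y:[8,41] z:[12,76/3] -> hit [31/2,76/3], descend [21, 22]
  N21 x:[31/2,35] y:[8,41] z:[56/3,76/3] -> hit [56/3,76/3], descend [4, 10]
    N4 x:[31/2,51/2] y:[9,41] z:[56/3,25] -> hit [56/3,25], descend [2, 3]
      N2 x:[18,51/2] y:[9,13] z:[56/3,25] -> miss, prune
      N3 x:[31/2,24] y:[23,41] z:[61/3,23] -> hit [23,23], descend [8, 16]
        N8 x:[23,24] y:[23,24] z:[65/3,23] -> hit [23,23] leaf, test {P3@t=23}
        N16 x:[31/2,24] y:[28,41] z:[61/3,22] -> miss, prune
    N10 x:[25,35] y:[8,38] z:[58/3,76/3] -> hit [25,76/3], descend [7, 11]
      N7 x:[25,34] y:[16,38] z:[58/3,76/3] -> hit [25,76/3], descend [15, 20]
        N15 x:[25,26] y:[16,21] z:[71/3,76/3] -> miss, prune
        N20 x:[26,34] y:[32,38] z:[58/3,24] -> miss, prune
      N11 x:[27,35] y:[8,17] z:[65/3,67/3] -> miss, prune
  N22 x:[19,34] y:[8,39] z:[12,59/3] -> hit [19,59/3], descend [12, 14]
    N12 x:[19,30] y:[8,21] z:[12,56/3] -> miss, prune
    N14 x:[39/2,34] y:[17,39] z:[41/3,59/3] -> hit [39/2,59/3], descend [6, 13]
      N6 x:[29,34] y:[17,39] z:[49/3,59/3] -> miss, prune
      N13 x:[39/2,27] y:[27,37] z:[41/3,55/3] -> miss, prune

Summary -> nodes [0, 21, 4, 2, 3, 8, 16, 10, 7, 15, 20, 11, 22, 12, 14, 6, 13]; box-tests=17; leaf-entries=1; first=P3

== RESULT ==
[0, 21, 4, 2, 3, 8, 16, 10, 7, 15, 20, 11, 22, 12, 14, 6, 13]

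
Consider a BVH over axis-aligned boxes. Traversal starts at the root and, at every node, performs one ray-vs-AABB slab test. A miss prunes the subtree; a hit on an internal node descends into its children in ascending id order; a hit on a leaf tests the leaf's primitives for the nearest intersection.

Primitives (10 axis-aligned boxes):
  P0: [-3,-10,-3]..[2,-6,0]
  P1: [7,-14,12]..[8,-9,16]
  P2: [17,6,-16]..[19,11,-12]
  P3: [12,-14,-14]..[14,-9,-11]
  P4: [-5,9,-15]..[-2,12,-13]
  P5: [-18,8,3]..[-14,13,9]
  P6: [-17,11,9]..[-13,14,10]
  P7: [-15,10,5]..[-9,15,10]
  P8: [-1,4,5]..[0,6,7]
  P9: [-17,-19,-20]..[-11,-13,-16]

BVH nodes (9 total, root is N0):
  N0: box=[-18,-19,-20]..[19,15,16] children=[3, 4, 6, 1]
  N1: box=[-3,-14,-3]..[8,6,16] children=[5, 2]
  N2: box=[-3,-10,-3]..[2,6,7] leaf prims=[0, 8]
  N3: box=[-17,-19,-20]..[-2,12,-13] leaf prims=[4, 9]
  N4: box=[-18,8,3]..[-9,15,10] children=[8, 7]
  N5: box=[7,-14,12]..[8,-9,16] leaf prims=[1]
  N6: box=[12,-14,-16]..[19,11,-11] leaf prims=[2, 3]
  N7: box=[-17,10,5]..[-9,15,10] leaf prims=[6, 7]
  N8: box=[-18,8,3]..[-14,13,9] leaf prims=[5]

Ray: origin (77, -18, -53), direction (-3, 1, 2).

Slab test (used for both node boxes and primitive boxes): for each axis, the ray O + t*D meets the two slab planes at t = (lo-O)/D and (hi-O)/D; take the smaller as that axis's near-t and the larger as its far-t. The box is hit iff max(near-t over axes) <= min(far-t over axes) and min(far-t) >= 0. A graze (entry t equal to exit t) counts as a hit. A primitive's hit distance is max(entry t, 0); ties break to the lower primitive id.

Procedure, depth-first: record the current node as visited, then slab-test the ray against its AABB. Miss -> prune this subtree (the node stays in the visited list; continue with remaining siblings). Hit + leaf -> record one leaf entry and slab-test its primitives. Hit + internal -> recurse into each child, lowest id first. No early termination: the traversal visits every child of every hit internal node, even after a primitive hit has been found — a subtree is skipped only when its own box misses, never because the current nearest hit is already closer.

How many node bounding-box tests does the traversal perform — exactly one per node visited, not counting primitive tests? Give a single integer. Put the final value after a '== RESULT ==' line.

Trace the traversal:
N0 x:[58/3,95/3] y:[-1,33] z:[33/2,69/2] -> hit [58/3,95/3], descend [1, 3, 4, 6]
  N1 x:[23,80/3] y:[4,24] z:[25,69/2] -> miss, prune
  N3 x:[79/3,94/3] y:[-1,30] z:[33/2,20] -> miss, prune
  N4 x:[86/3,95/3] y:[26,33] z:[28,63/2] -> hit [86/3,63/2], descend [7, 8]
    N7 x:[86/3,94/3] y:[28,33] z:[29,63/2] -> hit [29,94/3] leaf, test {P6@t=31, P7@t=29}
    N8 x:[91/3,95/3] y:[26,31] z:[28,31] -> hit [91/3,31] leaf, test {P5@t=91/3}
  N6 x:[58/3,65/3] y:[4,29] z:[37/2,21] -> hit [58/3,21] leaf, test {P2(miss), P3(miss)}

order=[0, 1, 3, 4, 7, 8, 6]  |boxes|=7  |leaves|=3  hit=P7

== RESULT ==
7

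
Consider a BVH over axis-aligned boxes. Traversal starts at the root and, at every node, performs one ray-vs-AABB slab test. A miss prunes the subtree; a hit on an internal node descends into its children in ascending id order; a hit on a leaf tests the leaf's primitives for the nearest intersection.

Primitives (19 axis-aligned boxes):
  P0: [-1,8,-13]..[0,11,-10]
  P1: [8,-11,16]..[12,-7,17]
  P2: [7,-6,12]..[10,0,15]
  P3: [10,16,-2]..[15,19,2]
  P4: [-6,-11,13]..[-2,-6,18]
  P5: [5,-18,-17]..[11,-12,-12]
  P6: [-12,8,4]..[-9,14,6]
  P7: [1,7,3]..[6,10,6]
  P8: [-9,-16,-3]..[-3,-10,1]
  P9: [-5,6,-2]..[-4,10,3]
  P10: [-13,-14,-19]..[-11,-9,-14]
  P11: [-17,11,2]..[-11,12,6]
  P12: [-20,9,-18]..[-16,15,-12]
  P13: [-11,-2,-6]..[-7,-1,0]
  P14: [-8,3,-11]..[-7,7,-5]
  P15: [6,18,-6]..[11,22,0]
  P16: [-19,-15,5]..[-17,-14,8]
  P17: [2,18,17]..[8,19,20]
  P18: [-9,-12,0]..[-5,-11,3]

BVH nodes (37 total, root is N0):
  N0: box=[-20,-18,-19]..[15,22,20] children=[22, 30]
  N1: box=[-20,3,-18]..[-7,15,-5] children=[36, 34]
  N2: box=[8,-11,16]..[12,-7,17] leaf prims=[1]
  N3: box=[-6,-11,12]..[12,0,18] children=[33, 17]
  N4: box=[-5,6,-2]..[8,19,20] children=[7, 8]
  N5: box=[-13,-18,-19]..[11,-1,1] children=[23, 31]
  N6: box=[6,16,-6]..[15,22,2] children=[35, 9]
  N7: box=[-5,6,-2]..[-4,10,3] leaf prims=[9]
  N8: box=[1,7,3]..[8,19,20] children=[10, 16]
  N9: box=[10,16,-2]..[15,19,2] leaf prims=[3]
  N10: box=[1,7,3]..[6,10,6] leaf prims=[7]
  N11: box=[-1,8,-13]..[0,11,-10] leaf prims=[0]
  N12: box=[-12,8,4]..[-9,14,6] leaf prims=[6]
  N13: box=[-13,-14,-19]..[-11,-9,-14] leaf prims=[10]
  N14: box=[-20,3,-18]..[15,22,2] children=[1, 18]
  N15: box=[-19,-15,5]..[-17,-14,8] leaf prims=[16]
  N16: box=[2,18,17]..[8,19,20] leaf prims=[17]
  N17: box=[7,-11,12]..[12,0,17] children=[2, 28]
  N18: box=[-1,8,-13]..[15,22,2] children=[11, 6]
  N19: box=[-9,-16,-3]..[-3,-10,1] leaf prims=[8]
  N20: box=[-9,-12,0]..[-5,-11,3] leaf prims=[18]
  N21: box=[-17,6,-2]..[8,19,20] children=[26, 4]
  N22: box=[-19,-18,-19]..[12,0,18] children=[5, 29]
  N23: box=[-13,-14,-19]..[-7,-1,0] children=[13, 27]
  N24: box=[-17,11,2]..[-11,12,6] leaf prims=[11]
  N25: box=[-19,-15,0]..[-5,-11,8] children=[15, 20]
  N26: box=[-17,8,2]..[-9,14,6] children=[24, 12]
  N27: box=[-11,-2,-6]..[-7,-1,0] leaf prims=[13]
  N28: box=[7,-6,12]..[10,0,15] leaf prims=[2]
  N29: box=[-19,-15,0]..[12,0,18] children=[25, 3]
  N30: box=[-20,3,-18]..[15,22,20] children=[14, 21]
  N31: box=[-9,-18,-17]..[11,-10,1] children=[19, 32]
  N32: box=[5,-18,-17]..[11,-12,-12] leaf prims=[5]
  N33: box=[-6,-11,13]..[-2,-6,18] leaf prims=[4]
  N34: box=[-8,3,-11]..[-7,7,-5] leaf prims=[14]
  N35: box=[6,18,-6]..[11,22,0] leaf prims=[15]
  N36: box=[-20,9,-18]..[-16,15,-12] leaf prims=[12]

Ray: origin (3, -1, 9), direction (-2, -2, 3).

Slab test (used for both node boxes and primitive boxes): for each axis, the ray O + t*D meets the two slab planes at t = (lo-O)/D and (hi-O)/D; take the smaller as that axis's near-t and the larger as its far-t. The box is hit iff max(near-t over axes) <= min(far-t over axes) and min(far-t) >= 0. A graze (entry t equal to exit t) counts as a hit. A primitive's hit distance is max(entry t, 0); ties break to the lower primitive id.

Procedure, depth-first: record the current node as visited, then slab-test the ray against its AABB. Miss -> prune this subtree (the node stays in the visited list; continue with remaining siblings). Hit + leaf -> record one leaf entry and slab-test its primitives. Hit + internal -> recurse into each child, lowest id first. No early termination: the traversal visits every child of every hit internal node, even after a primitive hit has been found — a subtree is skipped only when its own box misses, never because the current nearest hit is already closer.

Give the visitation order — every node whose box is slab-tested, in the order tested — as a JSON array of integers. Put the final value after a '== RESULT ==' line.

Walk:
N0 x:[-6,23/2] y:[-23/2,17/2] z:[-28/3,11/3] -> hit [-6,11/3], descend [22, 30]
  N22 x:[-9/2,11] y:[-1/2,17/2] z:[-28/3,3] -> hit [-1/2,3], descend [5, 29]
    N5 x:[-4,8] y:[0,17/2] z:[-28/3,-8/3] -> miss, prune
    N29 x:[-9/2,11] y:[-1/2,7] z:[-3,3] -> hit [-1/2,3], descend [3, 25]
      N3 x:[-9/2,9/2] y:[-1/2,5] z:[1,3] -> hit [1,3], descend [17, 33]
        N17 x:[-9/2,-2] y:[-1/2,5] z:[1,8/3] -> miss, prune
        N33 x:[5/2,9/2] y:[5/2,5] z:[4/3,3] -> hit [5/2,3] leaf, test {P4@t=5/2}
      N25 x:[4,11] y:[5,7] z:[-3,-1/3] -> miss, prune
  N30 x:[-6,23/2] y:[-23/2,-2] z:[-9,11/3] -> miss, prune

9 AABB tests over nodes [0, 22, 5, 29, 3, 17, 33, 25, 30]; 1 leaf entered; closest P4.

== RESULT ==
[0, 22, 5, 29, 3, 17, 33, 25, 30]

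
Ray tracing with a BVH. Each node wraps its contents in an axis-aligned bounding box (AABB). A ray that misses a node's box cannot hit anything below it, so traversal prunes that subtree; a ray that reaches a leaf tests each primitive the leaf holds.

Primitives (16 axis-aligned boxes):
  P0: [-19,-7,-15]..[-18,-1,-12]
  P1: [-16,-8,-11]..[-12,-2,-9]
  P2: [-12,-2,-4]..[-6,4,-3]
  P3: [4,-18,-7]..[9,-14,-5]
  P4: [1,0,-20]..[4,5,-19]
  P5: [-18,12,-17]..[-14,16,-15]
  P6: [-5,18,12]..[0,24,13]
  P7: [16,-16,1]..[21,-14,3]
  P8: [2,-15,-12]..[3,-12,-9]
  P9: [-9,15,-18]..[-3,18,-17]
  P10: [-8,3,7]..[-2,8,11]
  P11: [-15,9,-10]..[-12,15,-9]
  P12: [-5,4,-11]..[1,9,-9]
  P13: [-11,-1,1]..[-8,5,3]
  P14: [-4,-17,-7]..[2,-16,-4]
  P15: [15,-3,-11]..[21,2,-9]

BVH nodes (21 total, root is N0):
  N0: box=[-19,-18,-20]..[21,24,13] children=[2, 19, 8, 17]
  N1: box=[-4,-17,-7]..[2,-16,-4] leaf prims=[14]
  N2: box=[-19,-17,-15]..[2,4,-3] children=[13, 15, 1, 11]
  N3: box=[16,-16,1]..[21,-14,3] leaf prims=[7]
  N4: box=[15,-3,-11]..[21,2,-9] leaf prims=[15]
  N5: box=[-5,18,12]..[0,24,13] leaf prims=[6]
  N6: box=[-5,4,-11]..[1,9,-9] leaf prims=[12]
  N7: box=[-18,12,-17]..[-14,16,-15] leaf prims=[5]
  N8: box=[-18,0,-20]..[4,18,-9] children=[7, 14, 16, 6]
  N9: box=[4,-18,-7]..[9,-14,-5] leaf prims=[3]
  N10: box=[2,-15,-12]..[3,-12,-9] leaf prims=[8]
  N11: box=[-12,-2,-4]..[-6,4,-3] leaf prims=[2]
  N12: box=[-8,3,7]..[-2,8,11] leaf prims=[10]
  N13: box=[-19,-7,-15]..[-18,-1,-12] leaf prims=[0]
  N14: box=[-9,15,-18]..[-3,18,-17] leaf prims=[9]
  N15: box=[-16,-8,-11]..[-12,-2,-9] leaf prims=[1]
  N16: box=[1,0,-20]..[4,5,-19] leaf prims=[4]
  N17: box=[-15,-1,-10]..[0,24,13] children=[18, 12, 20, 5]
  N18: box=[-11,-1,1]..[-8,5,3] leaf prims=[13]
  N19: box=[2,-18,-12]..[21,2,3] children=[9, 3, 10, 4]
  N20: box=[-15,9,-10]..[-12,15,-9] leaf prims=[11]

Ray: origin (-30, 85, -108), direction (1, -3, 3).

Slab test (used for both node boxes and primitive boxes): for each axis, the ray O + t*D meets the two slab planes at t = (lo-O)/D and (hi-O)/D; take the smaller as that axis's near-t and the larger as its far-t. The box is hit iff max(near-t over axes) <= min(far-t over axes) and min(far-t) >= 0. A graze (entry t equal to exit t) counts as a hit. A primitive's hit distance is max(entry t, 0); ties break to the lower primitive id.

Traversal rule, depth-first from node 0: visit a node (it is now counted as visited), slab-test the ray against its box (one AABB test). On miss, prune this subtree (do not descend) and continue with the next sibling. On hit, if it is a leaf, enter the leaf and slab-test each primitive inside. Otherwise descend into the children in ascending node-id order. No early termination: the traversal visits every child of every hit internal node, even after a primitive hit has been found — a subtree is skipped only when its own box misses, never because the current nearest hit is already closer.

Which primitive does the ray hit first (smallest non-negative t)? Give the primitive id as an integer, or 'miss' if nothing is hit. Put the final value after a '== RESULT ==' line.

Trace the traversal:
N0 x:[11,51] y:[61/3,103/3] z:[88/3,121/3] -> hit [88/3,103/3], descend [2, 8, 17, 19]
  N2 x:[11,32] y:[27,34] z:[31,35] -> hit [31,32], descend [1, 11, 13, 15]
    N1 x:[26,32] y:[101/3,34] z:[101/3,104/3] -> miss, prune
    N11 x:[18,24] y:[27,29] z:[104/3,35] -> miss, prune
    N13 x:[11,12] y:[86/3,92/3] z:[31,32] -> miss, prune
    N15 x:[14,18] y:[29,31] z:[97/3,33] -> miss, prune
  N8 x:[12,34] y:[67/3,85/3] z:[88/3,33] -> miss, prune
  N17 x:[15,30] y:[61/3,86/3] z:[98/3,121/3] -> miss, prune
  N19 x:[32,51] y:[83/3,103/3] z:[32,37] -> hit [32,103/3], descend [3, 4, 9, 10]
    N3 x:[46,51] y:[33,101/3] z:[109/3,37] -> miss, prune
    N4 x:[45,51] y:[83/3,88/3] z:[97/3,33] -> miss, prune
    N9 x:[34,39] y:[33,103/3] z:[101/3,103/3] -> hit [34,103/3] leaf, test {P3@t=34}
    N10 x:[32,33] y:[97/3,100/3] z:[32,33] -> hit [97/3,33] leaf, test {P8@t=97/3}

Visited [0, 2, 1, 11, 13, 15, 8, 17, 19, 3, 4, 9, 10]. Tests: 13 box, 2 leaf. Nearest: P8.

== RESULT ==
8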